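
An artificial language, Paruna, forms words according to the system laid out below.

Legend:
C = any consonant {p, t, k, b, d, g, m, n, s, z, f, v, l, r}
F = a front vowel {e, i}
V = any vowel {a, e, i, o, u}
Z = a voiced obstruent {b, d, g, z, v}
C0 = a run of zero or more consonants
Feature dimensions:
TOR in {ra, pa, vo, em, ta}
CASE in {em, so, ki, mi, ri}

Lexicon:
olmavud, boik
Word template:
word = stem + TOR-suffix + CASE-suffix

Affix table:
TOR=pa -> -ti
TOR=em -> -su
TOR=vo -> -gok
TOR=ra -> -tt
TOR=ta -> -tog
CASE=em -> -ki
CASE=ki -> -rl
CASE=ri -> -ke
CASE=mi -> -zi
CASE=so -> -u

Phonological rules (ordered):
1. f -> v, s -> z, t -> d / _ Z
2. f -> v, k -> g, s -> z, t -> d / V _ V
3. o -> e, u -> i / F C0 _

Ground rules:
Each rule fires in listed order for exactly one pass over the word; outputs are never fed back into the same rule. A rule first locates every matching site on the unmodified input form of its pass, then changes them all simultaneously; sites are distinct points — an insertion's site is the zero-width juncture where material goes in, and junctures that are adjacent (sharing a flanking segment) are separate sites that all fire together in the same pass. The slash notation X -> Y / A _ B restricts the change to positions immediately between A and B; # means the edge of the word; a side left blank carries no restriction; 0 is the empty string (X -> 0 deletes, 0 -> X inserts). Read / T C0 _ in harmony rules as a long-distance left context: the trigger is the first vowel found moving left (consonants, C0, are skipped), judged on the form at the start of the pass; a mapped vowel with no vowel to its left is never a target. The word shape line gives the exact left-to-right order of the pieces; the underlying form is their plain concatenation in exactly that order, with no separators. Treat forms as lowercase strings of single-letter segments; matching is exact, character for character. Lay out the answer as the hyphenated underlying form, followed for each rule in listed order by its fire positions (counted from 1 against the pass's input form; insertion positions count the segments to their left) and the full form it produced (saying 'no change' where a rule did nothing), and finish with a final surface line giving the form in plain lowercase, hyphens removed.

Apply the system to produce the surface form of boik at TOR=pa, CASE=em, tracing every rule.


underlying: boik-ti-ki
1. f -> v, s -> z, t -> d / _ Z: no change
2. f -> v, k -> g, s -> z, t -> d / V _ V: fires at position(s) 7: boiktigi
3. o -> e, u -> i / F C0 _: no change
surface: boiktigi


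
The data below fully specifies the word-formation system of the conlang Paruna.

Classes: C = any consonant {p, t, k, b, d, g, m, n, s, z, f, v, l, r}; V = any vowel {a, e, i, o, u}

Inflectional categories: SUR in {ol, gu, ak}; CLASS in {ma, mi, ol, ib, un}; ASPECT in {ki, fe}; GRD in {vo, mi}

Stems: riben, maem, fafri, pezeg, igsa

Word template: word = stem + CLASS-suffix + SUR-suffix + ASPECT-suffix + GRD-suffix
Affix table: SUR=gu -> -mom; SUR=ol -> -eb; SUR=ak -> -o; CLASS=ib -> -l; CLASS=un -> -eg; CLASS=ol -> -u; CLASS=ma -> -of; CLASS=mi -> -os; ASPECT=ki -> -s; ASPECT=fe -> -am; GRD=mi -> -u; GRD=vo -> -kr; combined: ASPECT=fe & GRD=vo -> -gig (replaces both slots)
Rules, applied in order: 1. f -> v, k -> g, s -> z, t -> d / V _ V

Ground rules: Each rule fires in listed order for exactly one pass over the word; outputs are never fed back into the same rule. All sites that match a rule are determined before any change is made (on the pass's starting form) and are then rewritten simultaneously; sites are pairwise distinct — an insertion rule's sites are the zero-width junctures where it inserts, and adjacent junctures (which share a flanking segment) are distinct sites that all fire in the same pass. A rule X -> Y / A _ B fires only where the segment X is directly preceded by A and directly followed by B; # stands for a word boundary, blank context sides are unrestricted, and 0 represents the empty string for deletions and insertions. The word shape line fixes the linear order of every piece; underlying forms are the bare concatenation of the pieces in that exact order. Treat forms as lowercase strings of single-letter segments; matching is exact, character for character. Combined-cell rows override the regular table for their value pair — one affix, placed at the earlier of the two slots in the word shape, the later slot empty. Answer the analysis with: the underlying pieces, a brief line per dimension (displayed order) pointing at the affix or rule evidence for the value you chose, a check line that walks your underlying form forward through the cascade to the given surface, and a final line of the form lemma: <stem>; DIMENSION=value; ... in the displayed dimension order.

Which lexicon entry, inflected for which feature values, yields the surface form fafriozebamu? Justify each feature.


underlying: fafri-os-eb-am-u
SUR=ol - signalled by the affix -eb
CLASS=mi - signalled by the affix -os
ASPECT=fe - signalled by the affix -am
GRD=mi - signalled by the affix -u
check: fafriosebamu -> fafriozebamu
lemma: fafri; SUR=ol; CLASS=mi; ASPECT=fe; GRD=mi


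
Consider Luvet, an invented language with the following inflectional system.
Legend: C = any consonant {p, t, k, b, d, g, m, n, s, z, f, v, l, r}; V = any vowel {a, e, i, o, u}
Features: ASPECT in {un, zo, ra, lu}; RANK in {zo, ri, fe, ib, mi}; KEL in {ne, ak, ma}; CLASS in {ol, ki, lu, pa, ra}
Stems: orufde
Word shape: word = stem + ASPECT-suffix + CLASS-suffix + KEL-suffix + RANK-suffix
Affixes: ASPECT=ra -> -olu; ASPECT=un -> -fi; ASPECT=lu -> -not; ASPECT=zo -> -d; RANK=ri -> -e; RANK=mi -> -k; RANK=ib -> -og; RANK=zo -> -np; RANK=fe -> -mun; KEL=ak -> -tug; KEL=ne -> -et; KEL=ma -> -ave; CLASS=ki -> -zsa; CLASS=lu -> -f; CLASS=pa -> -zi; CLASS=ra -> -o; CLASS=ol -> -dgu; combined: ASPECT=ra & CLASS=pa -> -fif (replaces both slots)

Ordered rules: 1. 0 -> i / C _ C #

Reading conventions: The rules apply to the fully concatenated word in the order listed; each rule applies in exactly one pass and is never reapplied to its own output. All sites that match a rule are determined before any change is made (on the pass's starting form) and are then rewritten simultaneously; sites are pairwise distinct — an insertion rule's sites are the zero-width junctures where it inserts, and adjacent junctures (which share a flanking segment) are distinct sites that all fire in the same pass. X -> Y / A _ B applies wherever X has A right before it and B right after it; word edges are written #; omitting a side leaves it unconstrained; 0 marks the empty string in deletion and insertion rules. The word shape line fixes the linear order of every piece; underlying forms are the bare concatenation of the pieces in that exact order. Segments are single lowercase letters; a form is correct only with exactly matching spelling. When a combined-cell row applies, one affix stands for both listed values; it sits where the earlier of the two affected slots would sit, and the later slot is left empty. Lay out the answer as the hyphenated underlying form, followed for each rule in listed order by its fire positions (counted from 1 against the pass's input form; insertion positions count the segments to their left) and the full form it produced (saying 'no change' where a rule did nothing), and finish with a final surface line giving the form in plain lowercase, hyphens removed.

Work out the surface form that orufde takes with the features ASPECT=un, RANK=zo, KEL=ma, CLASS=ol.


underlying: orufde-fi-dgu-ave-np
1. 0 -> i / C _ C #: inserts after position(s) 15: orufdefidguavenip
surface: orufdefidguavenip


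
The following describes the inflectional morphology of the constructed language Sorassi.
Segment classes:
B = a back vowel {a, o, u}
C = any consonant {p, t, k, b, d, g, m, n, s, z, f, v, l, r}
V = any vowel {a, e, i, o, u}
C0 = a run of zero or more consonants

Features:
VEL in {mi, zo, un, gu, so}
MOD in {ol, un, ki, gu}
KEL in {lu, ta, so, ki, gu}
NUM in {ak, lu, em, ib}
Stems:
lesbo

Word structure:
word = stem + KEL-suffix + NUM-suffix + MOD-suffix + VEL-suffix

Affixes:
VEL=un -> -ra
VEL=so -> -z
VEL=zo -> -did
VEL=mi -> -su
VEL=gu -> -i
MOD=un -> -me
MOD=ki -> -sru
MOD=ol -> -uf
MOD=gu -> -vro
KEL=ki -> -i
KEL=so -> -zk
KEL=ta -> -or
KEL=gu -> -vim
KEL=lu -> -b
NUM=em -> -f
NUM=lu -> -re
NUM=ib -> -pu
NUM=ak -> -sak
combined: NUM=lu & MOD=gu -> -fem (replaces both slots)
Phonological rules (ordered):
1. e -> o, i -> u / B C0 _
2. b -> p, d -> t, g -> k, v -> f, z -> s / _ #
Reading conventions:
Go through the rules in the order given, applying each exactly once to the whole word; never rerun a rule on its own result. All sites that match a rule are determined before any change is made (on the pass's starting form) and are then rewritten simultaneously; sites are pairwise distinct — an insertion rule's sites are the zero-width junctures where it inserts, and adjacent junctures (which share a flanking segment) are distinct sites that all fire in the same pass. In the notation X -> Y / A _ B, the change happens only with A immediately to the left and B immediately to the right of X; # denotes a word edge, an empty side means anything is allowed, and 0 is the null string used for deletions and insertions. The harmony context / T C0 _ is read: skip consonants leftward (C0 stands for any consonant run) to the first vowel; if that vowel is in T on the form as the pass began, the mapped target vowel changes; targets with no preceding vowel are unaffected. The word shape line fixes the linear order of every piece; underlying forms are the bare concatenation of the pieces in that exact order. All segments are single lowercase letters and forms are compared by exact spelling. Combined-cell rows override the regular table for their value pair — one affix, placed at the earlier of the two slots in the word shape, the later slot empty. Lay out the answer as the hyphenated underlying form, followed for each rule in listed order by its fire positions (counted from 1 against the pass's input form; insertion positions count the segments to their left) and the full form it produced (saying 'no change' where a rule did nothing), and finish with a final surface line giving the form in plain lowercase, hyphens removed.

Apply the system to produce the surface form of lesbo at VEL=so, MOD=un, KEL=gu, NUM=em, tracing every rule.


underlying: lesbo-vim-f-me-z
1. e -> o, i -> u / B C0 _: fires at position(s) 7: lesbovumfmez
2. b -> p, d -> t, g -> k, v -> f, z -> s / _ #: fires at position(s) 12: lesbovumfmes
surface: lesbovumfmes


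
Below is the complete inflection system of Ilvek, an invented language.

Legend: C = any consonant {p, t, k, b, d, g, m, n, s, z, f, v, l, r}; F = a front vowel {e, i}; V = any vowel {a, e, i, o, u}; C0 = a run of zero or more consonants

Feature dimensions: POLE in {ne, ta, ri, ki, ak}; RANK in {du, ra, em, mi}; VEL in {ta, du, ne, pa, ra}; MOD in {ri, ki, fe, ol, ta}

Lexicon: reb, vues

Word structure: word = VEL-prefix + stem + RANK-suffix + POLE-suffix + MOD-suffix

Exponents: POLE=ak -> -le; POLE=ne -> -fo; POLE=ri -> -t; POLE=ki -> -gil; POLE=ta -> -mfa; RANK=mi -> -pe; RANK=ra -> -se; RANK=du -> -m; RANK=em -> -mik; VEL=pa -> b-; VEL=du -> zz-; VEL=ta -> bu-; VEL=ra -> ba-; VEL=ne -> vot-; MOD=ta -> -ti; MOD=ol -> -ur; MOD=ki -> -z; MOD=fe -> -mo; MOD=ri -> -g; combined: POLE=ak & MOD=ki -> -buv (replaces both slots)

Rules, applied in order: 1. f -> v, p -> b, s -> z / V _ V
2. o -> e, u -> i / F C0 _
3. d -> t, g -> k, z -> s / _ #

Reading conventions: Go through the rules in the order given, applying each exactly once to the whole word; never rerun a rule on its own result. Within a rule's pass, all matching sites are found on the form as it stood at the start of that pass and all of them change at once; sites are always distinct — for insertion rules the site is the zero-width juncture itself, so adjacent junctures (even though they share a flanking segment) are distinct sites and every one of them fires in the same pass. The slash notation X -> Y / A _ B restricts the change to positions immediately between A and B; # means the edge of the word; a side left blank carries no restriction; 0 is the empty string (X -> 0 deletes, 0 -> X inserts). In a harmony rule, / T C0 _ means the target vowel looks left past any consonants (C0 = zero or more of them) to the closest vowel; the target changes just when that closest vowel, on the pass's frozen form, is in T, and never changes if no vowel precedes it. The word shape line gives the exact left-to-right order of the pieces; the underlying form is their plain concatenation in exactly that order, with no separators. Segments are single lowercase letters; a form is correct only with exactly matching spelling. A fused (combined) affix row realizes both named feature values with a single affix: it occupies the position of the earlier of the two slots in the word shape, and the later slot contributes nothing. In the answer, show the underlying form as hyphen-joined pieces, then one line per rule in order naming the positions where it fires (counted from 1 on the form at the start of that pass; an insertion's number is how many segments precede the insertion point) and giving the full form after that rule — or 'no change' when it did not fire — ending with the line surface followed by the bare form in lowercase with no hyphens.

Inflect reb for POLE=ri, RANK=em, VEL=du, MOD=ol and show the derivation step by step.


underlying: zz-reb-mik-t-ur
1. f -> v, p -> b, s -> z / V _ V: no change
2. o -> e, u -> i / F C0 _: fires at position(s) 10: zzrebmiktir
3. d -> t, g -> k, z -> s / _ #: no change
surface: zzrebmiktir


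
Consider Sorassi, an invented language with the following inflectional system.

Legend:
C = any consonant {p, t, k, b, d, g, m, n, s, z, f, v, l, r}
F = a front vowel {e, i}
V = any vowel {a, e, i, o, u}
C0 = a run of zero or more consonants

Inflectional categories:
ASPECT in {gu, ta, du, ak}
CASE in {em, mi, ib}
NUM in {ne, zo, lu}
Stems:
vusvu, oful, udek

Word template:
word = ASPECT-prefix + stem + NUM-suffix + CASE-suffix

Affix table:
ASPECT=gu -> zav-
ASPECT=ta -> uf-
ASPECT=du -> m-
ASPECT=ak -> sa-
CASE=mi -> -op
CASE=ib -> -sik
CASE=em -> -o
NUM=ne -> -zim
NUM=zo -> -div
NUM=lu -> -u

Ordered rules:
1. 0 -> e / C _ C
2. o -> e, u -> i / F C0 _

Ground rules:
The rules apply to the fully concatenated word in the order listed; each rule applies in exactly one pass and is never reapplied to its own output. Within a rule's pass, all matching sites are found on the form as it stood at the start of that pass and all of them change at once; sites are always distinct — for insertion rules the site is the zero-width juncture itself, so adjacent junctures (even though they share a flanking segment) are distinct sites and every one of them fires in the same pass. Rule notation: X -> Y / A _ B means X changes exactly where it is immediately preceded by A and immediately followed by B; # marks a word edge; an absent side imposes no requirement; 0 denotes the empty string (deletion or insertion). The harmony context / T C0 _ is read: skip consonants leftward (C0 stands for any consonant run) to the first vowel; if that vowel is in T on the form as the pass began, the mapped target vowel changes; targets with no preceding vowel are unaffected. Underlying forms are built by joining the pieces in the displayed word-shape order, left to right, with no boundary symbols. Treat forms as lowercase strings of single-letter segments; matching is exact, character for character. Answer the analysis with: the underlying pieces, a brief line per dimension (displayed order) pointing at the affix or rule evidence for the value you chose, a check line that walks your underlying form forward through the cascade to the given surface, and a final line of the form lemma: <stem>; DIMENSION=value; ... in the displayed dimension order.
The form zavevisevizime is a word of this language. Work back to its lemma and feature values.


underlying: zav-vusvu-zim-o
ASPECT=gu - signalled by the affix zav-
CASE=em - signalled by the affix -o
NUM=ne - signalled by the affix -zim
check: zavvusvuzimo -> zavevusevuzimo -> zavevisevizime
lemma: vusvu; ASPECT=gu; CASE=em; NUM=ne


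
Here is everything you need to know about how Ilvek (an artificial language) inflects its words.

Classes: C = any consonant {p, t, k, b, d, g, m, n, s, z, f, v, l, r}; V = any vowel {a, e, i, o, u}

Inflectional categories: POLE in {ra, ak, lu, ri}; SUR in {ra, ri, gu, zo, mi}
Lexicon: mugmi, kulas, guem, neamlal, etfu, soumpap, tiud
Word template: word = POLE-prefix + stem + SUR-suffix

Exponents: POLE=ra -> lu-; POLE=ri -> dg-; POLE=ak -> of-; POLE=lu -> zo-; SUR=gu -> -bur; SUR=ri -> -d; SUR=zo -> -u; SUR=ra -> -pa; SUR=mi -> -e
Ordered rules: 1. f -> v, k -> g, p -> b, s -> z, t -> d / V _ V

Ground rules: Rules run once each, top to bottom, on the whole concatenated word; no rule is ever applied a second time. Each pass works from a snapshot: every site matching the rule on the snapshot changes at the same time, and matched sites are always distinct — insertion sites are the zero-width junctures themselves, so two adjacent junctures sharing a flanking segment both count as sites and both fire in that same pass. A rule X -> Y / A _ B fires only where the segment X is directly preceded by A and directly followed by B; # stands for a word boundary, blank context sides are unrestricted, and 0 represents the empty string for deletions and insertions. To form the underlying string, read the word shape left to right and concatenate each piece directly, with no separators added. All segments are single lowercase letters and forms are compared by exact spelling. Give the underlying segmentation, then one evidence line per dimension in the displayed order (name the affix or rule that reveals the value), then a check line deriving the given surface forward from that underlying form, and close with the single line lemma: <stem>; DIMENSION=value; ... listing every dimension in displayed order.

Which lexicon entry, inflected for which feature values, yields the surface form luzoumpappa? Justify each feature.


underlying: lu-soumpap-pa
POLE=ra - signalled by the affix lu-
SUR=ra - signalled by the affix -pa
check: lusoumpappa -> luzoumpappa
lemma: soumpap; POLE=ra; SUR=ra


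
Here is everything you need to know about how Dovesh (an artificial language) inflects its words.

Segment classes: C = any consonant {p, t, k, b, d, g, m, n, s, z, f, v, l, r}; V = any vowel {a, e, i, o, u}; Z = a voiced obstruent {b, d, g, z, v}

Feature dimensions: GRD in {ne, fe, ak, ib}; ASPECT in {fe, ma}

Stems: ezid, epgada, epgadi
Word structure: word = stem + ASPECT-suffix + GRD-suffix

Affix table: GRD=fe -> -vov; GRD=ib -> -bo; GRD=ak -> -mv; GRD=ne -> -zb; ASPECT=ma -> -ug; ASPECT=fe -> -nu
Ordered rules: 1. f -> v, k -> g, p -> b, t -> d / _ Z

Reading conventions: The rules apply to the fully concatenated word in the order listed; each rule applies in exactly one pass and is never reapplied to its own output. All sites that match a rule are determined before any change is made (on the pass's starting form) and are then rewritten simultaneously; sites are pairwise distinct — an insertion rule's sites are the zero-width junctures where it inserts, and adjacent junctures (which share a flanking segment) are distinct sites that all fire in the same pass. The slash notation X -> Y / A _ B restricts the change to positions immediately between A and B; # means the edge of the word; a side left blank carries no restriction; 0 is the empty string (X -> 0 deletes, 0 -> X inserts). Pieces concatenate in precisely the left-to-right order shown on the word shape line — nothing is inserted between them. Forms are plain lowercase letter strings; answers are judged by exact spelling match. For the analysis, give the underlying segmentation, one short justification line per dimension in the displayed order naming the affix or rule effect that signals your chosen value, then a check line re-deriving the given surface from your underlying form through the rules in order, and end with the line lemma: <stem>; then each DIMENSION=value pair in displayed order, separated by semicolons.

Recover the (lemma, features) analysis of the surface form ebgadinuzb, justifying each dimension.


underlying: epgadi-nu-zb
GRD=ne - signalled by the affix -zb
ASPECT=fe - signalled by the affix -nu
check: epgadinuzb -> ebgadinuzb
lemma: epgadi; GRD=ne; ASPECT=fe


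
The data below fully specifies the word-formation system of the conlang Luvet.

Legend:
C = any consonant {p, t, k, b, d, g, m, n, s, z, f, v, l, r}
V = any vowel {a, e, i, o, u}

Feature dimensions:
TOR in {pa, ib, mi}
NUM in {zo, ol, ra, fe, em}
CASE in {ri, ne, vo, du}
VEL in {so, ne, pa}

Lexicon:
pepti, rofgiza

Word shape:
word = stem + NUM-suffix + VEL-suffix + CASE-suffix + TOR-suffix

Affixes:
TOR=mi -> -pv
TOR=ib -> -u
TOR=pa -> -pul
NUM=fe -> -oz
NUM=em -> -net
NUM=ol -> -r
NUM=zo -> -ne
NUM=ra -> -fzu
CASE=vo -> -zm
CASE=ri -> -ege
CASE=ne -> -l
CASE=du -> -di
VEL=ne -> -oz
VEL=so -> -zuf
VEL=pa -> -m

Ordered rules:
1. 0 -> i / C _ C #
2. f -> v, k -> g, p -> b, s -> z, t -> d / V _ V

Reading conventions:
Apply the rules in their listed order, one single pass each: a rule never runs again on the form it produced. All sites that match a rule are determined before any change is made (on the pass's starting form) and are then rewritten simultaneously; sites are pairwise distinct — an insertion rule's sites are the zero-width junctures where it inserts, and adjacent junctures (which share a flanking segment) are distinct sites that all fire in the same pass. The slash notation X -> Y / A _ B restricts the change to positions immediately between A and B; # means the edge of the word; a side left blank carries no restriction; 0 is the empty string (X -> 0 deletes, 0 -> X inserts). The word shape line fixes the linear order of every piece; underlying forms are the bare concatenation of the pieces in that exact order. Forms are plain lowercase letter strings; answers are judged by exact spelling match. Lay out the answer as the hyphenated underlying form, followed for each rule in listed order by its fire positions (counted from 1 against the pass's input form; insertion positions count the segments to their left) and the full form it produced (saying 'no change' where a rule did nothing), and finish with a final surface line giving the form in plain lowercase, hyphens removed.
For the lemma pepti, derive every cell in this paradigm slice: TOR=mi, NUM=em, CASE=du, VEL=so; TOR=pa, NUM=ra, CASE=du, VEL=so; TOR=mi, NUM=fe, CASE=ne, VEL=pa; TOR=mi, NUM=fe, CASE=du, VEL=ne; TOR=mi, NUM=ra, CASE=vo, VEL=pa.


cell TOR=mi, NUM=em, CASE=du, VEL=so:
underlying: pepti-net-zuf-di-pv
1. 0 -> i / C _ C #: inserts after position(s) 14: peptinetzufdipiv
2. f -> v, k -> g, p -> b, s -> z, t -> d / V _ V: fires at position(s) 14: peptinetzufdibiv
surface: peptinetzufdibiv

cell TOR=pa, NUM=ra, CASE=du, VEL=so:
underlying: pepti-fzu-zuf-di-pul
1. 0 -> i / C _ C #: no change
2. f -> v, k -> g, p -> b, s -> z, t -> d / V _ V: fires at position(s) 14: peptifzuzufdibul
surface: peptifzuzufdibul

cell TOR=mi, NUM=fe, CASE=ne, VEL=pa:
underlying: pepti-oz-m-l-pv
1. 0 -> i / C _ C #: inserts after position(s) 10: peptiozmlpiv
2. f -> v, k -> g, p -> b, s -> z, t -> d / V _ V: no change
surface: peptiozmlpiv

cell TOR=mi, NUM=fe, CASE=du, VEL=ne:
underlying: pepti-oz-oz-di-pv
1. 0 -> i / C _ C #: inserts after position(s) 12: peptiozozdipiv
2. f -> v, k -> g, p -> b, s -> z, t -> d / V _ V: fires at position(s) 12: peptiozozdibiv
surface: peptiozozdibiv

cell TOR=mi, NUM=ra, CASE=vo, VEL=pa:
underlying: pepti-fzu-m-zm-pv
1. 0 -> i / C _ C #: inserts after position(s) 12: peptifzumzmpiv
2. f -> v, k -> g, p -> b, s -> z, t -> d / V _ V: no change
surface: peptifzumzmpiv


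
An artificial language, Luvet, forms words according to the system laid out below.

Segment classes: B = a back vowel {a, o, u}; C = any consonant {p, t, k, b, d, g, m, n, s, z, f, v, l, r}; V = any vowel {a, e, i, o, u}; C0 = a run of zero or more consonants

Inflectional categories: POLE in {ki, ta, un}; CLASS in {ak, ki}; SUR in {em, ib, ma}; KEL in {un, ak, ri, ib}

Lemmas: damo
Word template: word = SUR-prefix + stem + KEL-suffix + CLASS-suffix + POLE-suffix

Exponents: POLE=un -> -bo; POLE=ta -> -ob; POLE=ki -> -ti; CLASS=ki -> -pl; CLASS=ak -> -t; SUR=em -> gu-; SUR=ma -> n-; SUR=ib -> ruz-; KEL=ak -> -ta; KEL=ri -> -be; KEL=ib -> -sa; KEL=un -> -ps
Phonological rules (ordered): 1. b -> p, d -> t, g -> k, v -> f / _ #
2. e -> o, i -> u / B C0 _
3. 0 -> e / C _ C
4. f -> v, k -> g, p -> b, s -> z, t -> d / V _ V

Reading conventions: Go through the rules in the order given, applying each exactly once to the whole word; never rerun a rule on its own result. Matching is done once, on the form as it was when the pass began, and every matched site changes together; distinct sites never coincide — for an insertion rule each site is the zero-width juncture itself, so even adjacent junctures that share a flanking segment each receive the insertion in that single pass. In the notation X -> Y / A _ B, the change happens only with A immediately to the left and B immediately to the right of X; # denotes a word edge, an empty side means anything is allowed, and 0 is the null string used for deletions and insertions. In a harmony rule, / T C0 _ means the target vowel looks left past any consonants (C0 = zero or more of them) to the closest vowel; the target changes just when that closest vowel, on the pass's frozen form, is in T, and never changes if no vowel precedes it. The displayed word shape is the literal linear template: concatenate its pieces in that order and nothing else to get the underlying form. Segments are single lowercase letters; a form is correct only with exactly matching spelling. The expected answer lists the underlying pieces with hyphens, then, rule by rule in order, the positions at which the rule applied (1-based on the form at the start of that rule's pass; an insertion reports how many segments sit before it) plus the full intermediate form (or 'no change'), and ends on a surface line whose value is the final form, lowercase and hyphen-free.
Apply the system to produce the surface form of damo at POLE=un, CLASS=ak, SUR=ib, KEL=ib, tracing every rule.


underlying: ruz-damo-sa-t-bo
1. b -> p, d -> t, g -> k, v -> f / _ #: no change
2. e -> o, i -> u / B C0 _: no change
3. 0 -> e / C _ C: inserts after position(s) 3, 10: ruzedamosatebo
4. f -> v, k -> g, p -> b, s -> z, t -> d / V _ V: fires at position(s) 9, 11: ruzedamozadebo
surface: ruzedamozadebo


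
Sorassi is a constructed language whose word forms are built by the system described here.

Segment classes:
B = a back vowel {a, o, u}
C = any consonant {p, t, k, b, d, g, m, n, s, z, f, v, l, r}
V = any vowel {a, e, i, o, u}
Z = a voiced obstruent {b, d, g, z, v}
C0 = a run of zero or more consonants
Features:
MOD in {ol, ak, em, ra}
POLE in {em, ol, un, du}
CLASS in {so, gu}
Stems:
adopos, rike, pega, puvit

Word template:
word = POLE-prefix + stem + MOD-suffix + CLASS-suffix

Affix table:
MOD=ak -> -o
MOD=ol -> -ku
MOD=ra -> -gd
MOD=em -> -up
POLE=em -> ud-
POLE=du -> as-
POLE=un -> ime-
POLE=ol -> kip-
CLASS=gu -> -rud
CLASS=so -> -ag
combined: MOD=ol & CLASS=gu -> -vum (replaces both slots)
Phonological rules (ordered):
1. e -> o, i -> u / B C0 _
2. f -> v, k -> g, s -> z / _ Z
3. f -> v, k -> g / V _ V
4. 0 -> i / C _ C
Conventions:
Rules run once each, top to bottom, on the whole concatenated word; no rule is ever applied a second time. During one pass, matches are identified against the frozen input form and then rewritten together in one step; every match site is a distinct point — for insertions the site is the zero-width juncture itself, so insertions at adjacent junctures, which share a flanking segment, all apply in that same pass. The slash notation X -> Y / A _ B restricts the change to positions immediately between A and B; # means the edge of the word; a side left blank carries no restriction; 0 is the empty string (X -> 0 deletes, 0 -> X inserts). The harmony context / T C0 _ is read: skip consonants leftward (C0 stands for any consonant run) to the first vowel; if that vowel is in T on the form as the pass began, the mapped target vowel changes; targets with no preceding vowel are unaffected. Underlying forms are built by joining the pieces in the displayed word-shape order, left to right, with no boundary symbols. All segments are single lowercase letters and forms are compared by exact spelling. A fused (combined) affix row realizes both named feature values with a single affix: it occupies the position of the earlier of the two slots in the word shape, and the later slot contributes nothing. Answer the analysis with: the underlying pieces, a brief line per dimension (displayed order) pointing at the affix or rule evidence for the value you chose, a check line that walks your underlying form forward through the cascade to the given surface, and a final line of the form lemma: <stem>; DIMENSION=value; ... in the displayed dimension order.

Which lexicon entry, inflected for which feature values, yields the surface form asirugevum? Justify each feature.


underlying: as-rike-vum
MOD=ol - signalled by the combined affix row
POLE=du - signalled by the affix as-
CLASS=gu - signalled by the combined affix row
check: asrikevum -> asrukevum -> asrukevum -> asrugevum -> asirugevum
lemma: rike; MOD=ol; POLE=du; CLASS=gu


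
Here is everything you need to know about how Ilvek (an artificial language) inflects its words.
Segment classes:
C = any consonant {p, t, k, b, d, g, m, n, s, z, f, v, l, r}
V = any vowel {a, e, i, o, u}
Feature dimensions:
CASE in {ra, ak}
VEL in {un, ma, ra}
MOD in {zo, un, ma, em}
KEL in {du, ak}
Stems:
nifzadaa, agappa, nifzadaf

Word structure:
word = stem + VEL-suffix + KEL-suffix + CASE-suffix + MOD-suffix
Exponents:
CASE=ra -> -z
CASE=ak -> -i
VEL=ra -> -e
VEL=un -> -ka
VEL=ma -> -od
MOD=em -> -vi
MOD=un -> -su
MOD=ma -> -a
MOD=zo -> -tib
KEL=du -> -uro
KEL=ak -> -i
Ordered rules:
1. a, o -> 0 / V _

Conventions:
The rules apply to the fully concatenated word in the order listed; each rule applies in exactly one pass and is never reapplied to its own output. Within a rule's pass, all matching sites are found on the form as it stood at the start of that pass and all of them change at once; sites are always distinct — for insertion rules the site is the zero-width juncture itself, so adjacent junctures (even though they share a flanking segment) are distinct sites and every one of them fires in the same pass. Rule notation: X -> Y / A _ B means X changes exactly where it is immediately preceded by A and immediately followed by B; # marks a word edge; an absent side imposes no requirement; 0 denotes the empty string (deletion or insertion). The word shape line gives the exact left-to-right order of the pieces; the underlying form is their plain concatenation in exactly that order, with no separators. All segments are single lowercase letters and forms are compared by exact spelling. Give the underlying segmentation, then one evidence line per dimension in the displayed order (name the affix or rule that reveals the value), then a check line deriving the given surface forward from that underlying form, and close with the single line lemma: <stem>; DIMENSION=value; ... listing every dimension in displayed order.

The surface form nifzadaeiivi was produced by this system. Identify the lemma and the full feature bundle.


underlying: nifzadaa-e-i-i-vi
CASE=ak - signalled by the affix -i
VEL=ra - signalled by the affix -e
MOD=em - signalled by the affix -vi
KEL=ak - signalled by the affix -i
check: nifzadaaeiivi -> nifzadaeiivi
lemma: nifzadaa; CASE=ak; VEL=ra; MOD=em; KEL=ak


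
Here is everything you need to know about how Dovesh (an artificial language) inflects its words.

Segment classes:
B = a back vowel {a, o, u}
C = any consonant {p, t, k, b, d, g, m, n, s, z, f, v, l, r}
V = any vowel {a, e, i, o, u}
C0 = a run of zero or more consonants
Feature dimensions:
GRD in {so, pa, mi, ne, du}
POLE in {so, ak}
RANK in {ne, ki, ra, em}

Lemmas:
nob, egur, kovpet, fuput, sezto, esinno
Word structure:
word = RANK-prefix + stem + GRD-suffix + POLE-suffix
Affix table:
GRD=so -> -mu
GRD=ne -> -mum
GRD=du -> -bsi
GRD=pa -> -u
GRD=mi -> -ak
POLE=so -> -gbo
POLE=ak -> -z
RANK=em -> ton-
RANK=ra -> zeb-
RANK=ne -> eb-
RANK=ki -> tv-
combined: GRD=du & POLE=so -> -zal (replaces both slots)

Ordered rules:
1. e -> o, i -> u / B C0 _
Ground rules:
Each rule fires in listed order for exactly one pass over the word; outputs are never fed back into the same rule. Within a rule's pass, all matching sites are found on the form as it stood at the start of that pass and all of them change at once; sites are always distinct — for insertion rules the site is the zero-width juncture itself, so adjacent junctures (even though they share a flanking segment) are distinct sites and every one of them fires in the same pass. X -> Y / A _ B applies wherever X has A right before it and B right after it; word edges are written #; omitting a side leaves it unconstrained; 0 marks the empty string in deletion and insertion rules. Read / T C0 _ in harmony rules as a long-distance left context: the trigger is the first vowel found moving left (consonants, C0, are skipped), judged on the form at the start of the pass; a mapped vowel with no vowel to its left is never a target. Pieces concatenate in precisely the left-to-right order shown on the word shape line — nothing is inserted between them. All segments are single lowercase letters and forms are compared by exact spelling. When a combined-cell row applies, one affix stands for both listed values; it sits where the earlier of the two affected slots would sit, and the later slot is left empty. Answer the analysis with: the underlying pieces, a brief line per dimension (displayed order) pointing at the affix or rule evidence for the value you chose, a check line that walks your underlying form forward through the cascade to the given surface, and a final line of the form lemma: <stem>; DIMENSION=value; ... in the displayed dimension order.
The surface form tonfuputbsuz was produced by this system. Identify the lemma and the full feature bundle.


underlying: ton-fuput-bsi-z
GRD=du - signalled by the affix -bsi
POLE=ak - signalled by the affix -z
RANK=em - signalled by the affix ton-
check: tonfuputbsiz -> tonfuputbsuz
lemma: fuput; GRD=du; POLE=ak; RANK=em


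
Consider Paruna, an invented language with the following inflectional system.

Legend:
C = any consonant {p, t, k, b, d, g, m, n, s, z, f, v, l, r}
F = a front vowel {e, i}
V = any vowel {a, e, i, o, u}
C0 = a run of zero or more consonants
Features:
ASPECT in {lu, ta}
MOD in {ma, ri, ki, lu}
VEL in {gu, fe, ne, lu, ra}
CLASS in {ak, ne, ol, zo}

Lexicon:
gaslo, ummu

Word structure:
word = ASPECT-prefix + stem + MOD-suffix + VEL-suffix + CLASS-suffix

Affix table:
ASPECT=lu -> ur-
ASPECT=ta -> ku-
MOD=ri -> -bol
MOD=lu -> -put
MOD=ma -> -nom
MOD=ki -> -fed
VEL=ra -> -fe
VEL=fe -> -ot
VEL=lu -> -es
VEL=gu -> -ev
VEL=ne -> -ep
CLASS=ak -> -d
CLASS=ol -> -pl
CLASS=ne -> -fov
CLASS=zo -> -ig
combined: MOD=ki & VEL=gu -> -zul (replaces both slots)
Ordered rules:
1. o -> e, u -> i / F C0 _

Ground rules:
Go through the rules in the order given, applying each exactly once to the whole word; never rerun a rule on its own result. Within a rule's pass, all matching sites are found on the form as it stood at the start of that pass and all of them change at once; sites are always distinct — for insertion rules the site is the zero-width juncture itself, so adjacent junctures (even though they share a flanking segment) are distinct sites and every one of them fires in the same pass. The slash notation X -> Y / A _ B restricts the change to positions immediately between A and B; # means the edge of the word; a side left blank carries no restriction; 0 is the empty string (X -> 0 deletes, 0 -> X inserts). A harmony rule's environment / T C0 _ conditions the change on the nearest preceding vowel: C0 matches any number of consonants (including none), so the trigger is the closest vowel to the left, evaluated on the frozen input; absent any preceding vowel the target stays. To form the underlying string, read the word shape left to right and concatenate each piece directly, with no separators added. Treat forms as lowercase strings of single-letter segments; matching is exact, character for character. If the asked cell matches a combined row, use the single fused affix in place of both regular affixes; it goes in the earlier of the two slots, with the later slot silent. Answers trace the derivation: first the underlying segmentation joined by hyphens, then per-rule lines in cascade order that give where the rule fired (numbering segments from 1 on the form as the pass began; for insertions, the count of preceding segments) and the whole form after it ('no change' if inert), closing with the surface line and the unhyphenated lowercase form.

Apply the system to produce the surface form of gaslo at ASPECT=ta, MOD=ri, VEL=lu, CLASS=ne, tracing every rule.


underlying: ku-gaslo-bol-es-fov
1. o -> e, u -> i / F C0 _: fires at position(s) 14: kugaslobolesfev
surface: kugaslobolesfev


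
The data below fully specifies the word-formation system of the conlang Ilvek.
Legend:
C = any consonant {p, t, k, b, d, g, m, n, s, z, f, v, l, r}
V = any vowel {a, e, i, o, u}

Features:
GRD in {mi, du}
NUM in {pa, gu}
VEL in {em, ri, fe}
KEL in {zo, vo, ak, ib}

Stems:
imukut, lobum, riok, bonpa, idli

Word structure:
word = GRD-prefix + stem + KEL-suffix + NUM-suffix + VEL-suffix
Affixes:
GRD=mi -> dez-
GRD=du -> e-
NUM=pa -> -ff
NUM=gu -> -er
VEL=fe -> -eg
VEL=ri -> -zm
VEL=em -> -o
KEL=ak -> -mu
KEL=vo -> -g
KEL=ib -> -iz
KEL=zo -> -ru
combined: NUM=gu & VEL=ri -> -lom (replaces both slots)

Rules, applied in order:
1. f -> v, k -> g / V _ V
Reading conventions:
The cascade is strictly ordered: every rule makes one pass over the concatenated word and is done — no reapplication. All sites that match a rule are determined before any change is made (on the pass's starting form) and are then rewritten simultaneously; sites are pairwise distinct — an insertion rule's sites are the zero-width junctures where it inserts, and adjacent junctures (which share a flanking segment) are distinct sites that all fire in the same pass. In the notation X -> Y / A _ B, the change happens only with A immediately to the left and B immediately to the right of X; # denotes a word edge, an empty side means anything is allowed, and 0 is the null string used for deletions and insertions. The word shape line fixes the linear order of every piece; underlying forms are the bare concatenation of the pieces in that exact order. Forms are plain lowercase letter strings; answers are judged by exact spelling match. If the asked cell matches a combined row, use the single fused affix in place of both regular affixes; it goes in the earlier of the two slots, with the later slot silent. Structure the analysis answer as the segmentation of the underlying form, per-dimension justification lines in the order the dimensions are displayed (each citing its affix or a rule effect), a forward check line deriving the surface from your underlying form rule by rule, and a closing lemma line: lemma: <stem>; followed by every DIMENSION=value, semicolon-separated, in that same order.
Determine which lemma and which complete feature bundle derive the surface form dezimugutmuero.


underlying: dez-imukut-mu-er-o
GRD=mi - signalled by the affix dez-
NUM=gu - signalled by the affix -er
VEL=em - signalled by the affix -o
KEL=ak - signalled by the affix -mu
check: dezimukutmuero -> dezimugutmuero
lemma: imukut; GRD=mi; NUM=gu; VEL=em; KEL=ak


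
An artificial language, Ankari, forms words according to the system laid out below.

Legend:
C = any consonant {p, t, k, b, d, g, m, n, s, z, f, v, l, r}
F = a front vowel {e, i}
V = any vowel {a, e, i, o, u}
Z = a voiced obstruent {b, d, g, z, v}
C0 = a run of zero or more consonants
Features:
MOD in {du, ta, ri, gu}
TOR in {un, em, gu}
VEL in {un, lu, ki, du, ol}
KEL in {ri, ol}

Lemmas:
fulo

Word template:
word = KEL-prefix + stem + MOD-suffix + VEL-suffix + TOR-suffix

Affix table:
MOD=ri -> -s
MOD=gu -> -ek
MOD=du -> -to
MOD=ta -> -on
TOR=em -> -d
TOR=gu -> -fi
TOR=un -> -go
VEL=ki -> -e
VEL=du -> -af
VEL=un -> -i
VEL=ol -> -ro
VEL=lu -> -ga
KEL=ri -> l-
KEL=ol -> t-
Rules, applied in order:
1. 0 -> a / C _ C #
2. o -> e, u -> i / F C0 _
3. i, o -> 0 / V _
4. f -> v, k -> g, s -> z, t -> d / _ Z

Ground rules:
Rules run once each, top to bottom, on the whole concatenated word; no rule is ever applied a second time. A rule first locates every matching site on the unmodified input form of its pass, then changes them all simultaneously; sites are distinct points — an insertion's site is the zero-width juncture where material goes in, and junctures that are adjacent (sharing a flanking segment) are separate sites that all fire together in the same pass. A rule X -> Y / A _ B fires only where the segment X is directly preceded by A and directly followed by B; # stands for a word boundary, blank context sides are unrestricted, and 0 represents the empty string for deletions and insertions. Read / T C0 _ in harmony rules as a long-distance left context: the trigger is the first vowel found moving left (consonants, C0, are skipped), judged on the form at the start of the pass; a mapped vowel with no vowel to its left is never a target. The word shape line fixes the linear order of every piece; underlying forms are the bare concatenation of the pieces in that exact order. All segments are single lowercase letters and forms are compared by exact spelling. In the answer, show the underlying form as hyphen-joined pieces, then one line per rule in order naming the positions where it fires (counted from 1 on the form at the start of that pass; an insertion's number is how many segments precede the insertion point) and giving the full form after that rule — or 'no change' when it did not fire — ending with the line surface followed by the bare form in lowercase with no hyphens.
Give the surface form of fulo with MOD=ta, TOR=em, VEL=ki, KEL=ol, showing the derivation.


underlying: t-fulo-on-e-d
1. 0 -> a / C _ C #: no change
2. o -> e, u -> i / F C0 _: no change
3. i, o -> 0 / V _: fires at position(s) 6: tfuloned
4. f -> v, k -> g, s -> z, t -> d / _ Z: no change
surface: tfuloned
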